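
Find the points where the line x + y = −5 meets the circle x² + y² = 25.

Substitute y = −x − 5:
2x² + 10x = 0  ⟹  x² + 5x = 0
x = 0 or x = −5, giving (0, −5) and (−5, 0).

(−5, 0) and (0, −5)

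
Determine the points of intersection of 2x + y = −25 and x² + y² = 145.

(−12, −1) and (−8, −9)

Express y = −2x − 25 and substitute into the circle:
5x² + 100x + 480 = 0  ⟹  x² + 20x + 96 = 0
x = −8 or x = −12, giving (−8, −9) and (−12, −1).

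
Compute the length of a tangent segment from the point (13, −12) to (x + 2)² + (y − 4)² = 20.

The centre is (−2, 4) and r = 2√5. The square of the distance from P to the centre is 225 + 256 = 481.
Power of the point: PT² = |PO|² − r² = 461, so PT = √461.

√461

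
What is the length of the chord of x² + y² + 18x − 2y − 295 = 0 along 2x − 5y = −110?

Centre (−9, 1), r² = 377. Perpendicular distance d from centre to line = |87| / √29 = 87/√29.
Half the chord is √(r² − d²) = √(116), so the full chord is 4√29.

4√29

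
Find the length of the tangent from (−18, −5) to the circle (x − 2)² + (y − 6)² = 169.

4√22

With centre O = (2, 6), |OP|² = 521 and r² = 169.
By the tangent–radius right angle, tangent length = √(|PO|² − r²) = √352 = 4√22.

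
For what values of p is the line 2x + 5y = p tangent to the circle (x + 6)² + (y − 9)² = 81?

For a tangent, require d(centre, line) = r = 9.
|2·(−6) + 5·9 − p| / √29 = 9
|p − (33)| = 9√29.

p = 33 ± 9√29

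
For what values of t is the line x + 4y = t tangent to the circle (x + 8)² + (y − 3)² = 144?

t = 4 ± 12√17

Tangency holds when the distance from the centre (−8, 3) to the line equals the radius 12:
|1·(−8) + 4·3 − t| / √17 = 12
|t − (4)| = 12√17.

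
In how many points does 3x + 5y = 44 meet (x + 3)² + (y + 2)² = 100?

0

Centre (−3, −2), r² = 100. Distance² from centre to line = (−63)²/34 = 3969/34.
Since d² > r², the line lies outside the circle.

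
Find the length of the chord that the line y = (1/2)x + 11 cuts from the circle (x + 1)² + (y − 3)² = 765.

24√5

Centre (−1, 3), r² = 765. Perpendicular distance d from centre to line = |15| / √5 = 15/√5.
Half the chord is √(r² − d²) = √(720), so the full chord is 24√5.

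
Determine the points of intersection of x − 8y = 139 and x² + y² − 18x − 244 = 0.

Substitute y = (−139 + x)/8:
65x² − 1430x + 3705 = 0  ⟹  x² − 22x + 57 = 0
x = 19 or x = 3, giving (19, −15) and (3, −17).

(3, −17) and (19, −15)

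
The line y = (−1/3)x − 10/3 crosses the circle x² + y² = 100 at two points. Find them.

(−10, 0) and (8, −6)

Express y = (−10 − x)/3 and substitute into the circle:
10x² + 20x − 800 = 0  ⟹  x² + 2x − 80 = 0
x = 8 or x = −10, giving (8, −6) and (−10, 0).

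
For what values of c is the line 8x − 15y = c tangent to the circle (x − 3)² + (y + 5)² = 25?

c = 14 or c = 184

For a tangent, require d(centre, line) = r = 5.
|8·3 − 15·(−5) − c| / √289 = 5
|c − (99)| = 5·17, so c = 184 or c = 14.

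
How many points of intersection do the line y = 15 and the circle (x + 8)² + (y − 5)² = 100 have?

Centre (−8, 5), r² = 100. Distance² from centre to line = (−10)² = 100.
Since d² = r², the line is tangent.

1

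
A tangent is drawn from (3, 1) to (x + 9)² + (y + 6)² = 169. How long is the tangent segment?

With centre O = (−9, −6), |OP|² = 193 and r² = 169.
Power of the point: PT² = |PO|² − r² = 24, so PT = 2√6.

2√6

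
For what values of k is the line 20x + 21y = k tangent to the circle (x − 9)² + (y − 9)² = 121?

The line touches the circle iff its distance from (9, 9) is 11:
|20·9 + 21·9 − k| / √841 = 11
|k − (369)| = 11·29, so k = 688 or k = 50.

k = 50 or k = 688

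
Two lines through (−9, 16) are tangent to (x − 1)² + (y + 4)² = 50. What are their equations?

Write the tangent as mx − y + (16 − m·(−9)) = 0 and set its distance from the centre to 5√2:
[m·(10) − (−20)]² = 50(m² + 1)
m² + 8m + 7 = 0, so m = −1 or m = −7.
With m = −1: x + y = 7. With m = −7: 7x + y = −47.

x + y = 7 and 7x + y = −47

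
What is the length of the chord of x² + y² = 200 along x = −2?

The distance from (0, 0) to the line is 2, and r² = 200.
Chord = 2√(r² − d²) = 2·√(196) = 28.

28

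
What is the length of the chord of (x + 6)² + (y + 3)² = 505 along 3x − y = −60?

The distance from (−6, −3) to the line is 45/√10, and r² = 505.
Half the chord is √(r² − d²) = √(605/2), so the full chord is 11√10.

11√10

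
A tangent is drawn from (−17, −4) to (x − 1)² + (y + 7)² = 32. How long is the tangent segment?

√301

The centre is (1, −7) and r = 4√2. The square of the distance from P to the centre is 324 + 9 = 333.
Power of the point: PT² = |PO|² − r² = 301, so PT = √301.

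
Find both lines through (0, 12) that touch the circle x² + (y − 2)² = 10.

3x − y = −12 and 3x + y = 12

Write the tangent as mx − y + (12 − m·(0)) = 0 and set its distance from the centre to √10:
(0m − (−10))² = 10(m² + 1)
m² − 9 = 0, so m = 3 or m = −3.
With m = 3: 3x − y = −12. With m = −3: 3x + y = 12.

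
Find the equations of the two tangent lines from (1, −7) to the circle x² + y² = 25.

4x − 3y = 25 and 3x + 4y = −25

A line y − (−7) = m(x − (1)) is tangent when its distance from (0, 0) is 5:
(−1m − (7))² = 25(m² + 1)
12m² − 7m − 12 = 0, so m = 4/3 or m = −3/4.
With m = 4/3: 4x − 3y = 25. With m = −3/4: 3x + 4y = −25.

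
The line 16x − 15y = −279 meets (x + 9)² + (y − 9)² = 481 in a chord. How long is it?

2√481

From the line, y = (279 + 16x)/15. Substituting:
481x² + 8658x − 69264 = 0  ⟹  x² + 18x − 144 = 0
x = 6 or x = −24, giving (6, 25) and (−24, −7).
|(6, 25) − (−24, −7)| = √((30)² + (32)²) = 2√481.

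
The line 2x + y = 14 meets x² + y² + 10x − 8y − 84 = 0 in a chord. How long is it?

Substitute y = −2x + 14:
5x² − 30x = 0  ⟹  x² − 6x = 0
x = 6 or x = 0, giving (6, 2) and (0, 14).
Chord length = distance between (6, 2) and (0, 14) = √180 = 6√5.

6√5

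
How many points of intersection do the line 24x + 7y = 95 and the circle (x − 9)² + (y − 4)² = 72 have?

2

Substituting the line into the circle gives 625x² − 4098x + 4930 = 0.
Δ = 16793604 − 12325000 = 4468604.
Two real roots: the line is a secant.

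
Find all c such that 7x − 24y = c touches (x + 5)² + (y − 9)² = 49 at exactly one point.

For a tangent, require d(centre, line) = r = 7.
|7·(−5) − 24·9 − c| / √625 = 7
|c − (−251)| = 7·25, so c = −76 or c = −426.

c = −426 or c = −76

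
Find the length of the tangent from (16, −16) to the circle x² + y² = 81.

Centre (0, 0), r² = 81. |PO|² = (16)² + (−16)² = 512.
The tangent meets the radius at right angles, so tangent² = |PO|² − r² = 512 − 81 = 431.

√431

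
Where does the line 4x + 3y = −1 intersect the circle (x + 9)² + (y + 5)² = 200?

(−7, 9) and (5, −7)

Express y = (−1 − 4x)/3 and substitute into the circle:
25x² + 50x − 875 = 0  ⟹  x² + 2x − 35 = 0
x = 5 or x = −7, giving (5, −7) and (−7, 9).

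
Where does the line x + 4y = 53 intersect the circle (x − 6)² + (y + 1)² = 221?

(1, 13) and (17, 9)

Substitute y = (53 − x)/4:
17x² − 306x + 289 = 0  ⟹  x² − 18x + 17 = 0
x = 17 or x = 1, giving (17, 9) and (1, 13).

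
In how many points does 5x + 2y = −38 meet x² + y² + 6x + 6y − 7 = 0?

2

Substituting the line into the circle gives 29x² + 344x + 960 = 0.
Δ = 118336 − 111360 = 6976.
Two real roots: the line is a secant.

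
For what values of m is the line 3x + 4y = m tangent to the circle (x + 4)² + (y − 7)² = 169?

For a tangent, require d(centre, line) = r = 13.
|3·(−4) + 4·7 − m| / √25 = 13
|m − (16)| = 13·5, so m = 81 or m = −49.

m = −49 or m = 81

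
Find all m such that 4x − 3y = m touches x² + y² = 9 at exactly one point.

For a tangent, require d(centre, line) = r = 3.
|4·0 − 3·0 − m| / √25 = 3
|m| = 3·5, so m = 15 or m = −15.

m = −15 or m = 15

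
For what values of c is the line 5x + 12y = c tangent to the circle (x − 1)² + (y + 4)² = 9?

For a tangent, require d(centre, line) = r = 3.
|5·1 + 12·(−4) − c| / √169 = 3
|c − (−43)| = 3·13, so c = −4 or c = −82.

c = −82 or c = −4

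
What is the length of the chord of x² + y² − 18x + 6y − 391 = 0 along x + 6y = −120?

Express y = (−120 − x)/6 and substitute into the circle:
37x² − 444x − 3996 = 0  ⟹  x² − 12x − 108 = 0
x = 18 or x = −6, giving (18, −23) and (−6, −19).
Chord length = distance between (18, −23) and (−6, −19) = √592 = 4√37.

4√37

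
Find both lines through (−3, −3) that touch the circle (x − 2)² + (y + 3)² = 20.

A line y − (−3) = m(x − (−3)) is tangent when its distance from (2, −3) is 2√5:
(5m − (0))² = 20(m² + 1)
m² − 4 = 0, so m = −2 or m = 2.
Through (−3, −3) these give 2x + y = −9 and 2x − y = −3.

2x + y = −9 and 2x − y = −3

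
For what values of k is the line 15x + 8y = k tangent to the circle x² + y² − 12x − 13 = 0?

k = −29 or k = 209

The line touches the circle iff its distance from (6, 0) is 7:
|15·6 + 8·0 − k| / √289 = 7
|k − (90)| = 7·17, so k = 209 or k = −29.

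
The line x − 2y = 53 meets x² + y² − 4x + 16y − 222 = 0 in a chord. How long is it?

6√5

The distance from (2, −8) to the line is 35/√5, and r² = 290.
Half the chord is √(r² − d²) = √(45), so the full chord is 6√5.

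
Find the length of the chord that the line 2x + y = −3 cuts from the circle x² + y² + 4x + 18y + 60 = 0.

2√5

Centre (−2, −9), r² = 25. Perpendicular distance d from centre to line = |−10| / √5 = 10/√5.
Half the chord is √(r² − d²) = √(5), so the full chord is 2√5.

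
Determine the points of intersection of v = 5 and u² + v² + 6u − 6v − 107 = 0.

(−14, 5) and (8, 5)

From the line, v = 5. Substituting:
u² + 6u − 112 = 0
u = 8 or u = −14, giving (8, 5) and (−14, 5).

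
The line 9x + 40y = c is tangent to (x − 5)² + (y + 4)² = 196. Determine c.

c = −689 or c = 459

Tangency holds when the distance from the centre (5, −4) to the line equals the radius 14:
|9·5 + 40·(−4) − c| / √1681 = 14
|c − (−115)| = 14·41, so c = 459 or c = −689.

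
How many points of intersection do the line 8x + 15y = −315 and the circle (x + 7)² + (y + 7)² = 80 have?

0

Substituting the line into the circle gives 289x² + 6510x + 37125 = 0.
Discriminant = (6510)² − 4·289·(37125) = −536400 < 0.
No real roots: the line does not meet the circle.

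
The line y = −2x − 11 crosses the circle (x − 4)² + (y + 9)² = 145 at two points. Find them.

Express y = −2x − 11 and substitute into the circle:
5x² − 125 = 0  ⟹  x² − 25 = 0
x = 5 or x = −5, giving (5, −21) and (−5, −1).

(−5, −1) and (5, −21)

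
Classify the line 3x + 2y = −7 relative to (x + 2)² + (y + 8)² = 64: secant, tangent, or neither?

Substituting the line into the circle gives 13x² − 38x − 159 = 0.
Δ = 1444 − (−8268) = 9712.
Two real roots: the line is a secant.

secant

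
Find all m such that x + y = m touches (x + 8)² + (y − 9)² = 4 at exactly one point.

m = 1 ± 2√2

The line touches the circle iff its distance from (−8, 9) is 2:
|1·(−8) + 1·9 − m| / √2 = 2
|m − (1)| = 2√2.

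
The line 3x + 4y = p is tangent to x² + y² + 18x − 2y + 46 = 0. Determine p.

p = −53 or p = 7

The line touches the circle iff its distance from (−9, 1) is 6:
|3·(−9) + 4·1 − p| / √25 = 6
|p − (−23)| = 6·5, so p = 7 or p = −53.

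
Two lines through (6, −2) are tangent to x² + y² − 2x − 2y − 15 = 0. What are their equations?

4x + y = 22 and x − 4y = 14

Let a tangent through (6, −2) have slope m. Its distance from (1, 1) must equal √17:
(−5m − (3))² = 17(m² + 1)
4m² + 15m − 4 = 0, so m = −4 or m = 1/4.
Through (6, −2) these give 4x + y = 22 and x − 4y = 14.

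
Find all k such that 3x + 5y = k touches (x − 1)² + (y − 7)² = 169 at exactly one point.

Tangency holds when the distance from the centre (1, 7) to the line equals the radius 13:
|3·1 + 5·7 − k| / √34 = 13
|k − (38)| = 13√34.

k = 38 ± 13√34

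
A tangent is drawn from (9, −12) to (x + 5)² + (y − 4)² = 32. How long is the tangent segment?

With centre O = (−5, 4), |OP|² = 452 and r² = 32.
The tangent meets the radius at right angles, so tangent² = |PO|² − r² = 452 − 32 = 420.

2√105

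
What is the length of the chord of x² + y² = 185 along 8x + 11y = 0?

Express y = (−8x)/11 and substitute into the circle:
185x² − 22385 = 0  ⟹  x² − 121 = 0
x = 11 or x = −11, giving (11, −8) and (−11, 8).
Chord length = distance between (11, −8) and (−11, 8) = √740 = 2√185.

2√185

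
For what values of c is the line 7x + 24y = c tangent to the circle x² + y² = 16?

Tangency holds when the distance from the centre (0, 0) to the line equals the radius 4:
|7·0 + 24·0 − c| / √625 = 4
|c| = 4·25, so c = 100 or c = −100.

c = −100 or c = 100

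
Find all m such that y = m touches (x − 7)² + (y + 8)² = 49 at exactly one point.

The line touches the circle iff its distance from (7, −8) is 7:
|0·7 + 1·(−8) − m| / √1 = 7
|m − (−8)| = 7, so m = −1 or m = −15.

m = −15 or m = −1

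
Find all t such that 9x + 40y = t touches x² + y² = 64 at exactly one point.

The line touches the circle iff its distance from (0, 0) is 8:
|9·0 + 40·0 − t| / √1681 = 8
|t| = 8·41, so t = 328 or t = −328.

t = −328 or t = 328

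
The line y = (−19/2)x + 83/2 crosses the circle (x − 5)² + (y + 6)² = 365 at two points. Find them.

From the line, y = (83 − 19x)/2. Substituting:
365x² − 3650x + 7665 = 0  ⟹  x² − 10x + 21 = 0
x = 7 or x = 3, giving (7, −25) and (3, 13).

(3, 13) and (7, −25)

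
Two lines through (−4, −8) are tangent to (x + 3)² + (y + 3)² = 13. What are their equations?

Write the tangent as mx − y + (−8 − m·(−4)) = 0 and set its distance from the centre to √13:
[m·(1) − (5)]² = 13(m² + 1)
6m² + 5m − 6 = 0, so m = 2/3 or m = −3/2.
With m = 2/3: 2x − 3y = 16. With m = −3/2: 3x + 2y = −28.

2x − 3y = 16 and 3x + 2y = −28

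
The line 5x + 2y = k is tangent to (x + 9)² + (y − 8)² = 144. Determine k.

k = −29 ± 12√29

For a tangent, require d(centre, line) = r = 12.
|5·(−9) + 2·8 − k| / √29 = 12
|k − (−29)| = 12√29.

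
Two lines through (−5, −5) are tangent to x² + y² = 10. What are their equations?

Let a tangent through (−5, −5) have slope m. Its distance from (0, 0) must equal √10:
(5m − (5))² = 10(m² + 1)
3m² − 10m + 3 = 0, so m = 3 or m = 1/3.
With m = 3: 3x − y = −10. With m = 1/3: x − 3y = 10.

3x − y = −10 and x − 3y = 10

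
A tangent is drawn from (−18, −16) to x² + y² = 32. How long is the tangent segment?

2√137

With centre O = (0, 0), |OP|² = 580 and r² = 32.
By the tangent–radius right angle, tangent length = √(|PO|² − r²) = √548 = 2√137.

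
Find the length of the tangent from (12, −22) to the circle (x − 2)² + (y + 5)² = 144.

7√5

With centre O = (2, −5), |OP|² = 389 and r² = 144.
Power of the point: PT² = |PO|² − r² = 245, so PT = 7√5.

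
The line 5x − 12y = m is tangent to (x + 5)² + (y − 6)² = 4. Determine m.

The line touches the circle iff its distance from (−5, 6) is 2:
|5·(−5) − 12·6 − m| / √169 = 2
|m − (−97)| = 2·13, so m = −71 or m = −123.

m = −123 or m = −71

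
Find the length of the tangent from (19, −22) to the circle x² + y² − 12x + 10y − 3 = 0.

√394

The centre is (6, −5) and r = 8. The square of the distance from P to the centre is 169 + 289 = 458.
Power of the point: PT² = |PO|² − r² = 394, so PT = √394.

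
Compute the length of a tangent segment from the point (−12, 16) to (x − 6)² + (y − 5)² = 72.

With centre O = (6, 5), |OP|² = 445 and r² = 72.
Power of the point: PT² = |PO|² − r² = 373, so PT = √373.

√373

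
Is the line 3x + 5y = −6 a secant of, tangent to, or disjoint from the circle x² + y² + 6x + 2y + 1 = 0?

Centre (−3, −1), r² = 9. Distance² from centre to line = (−8)²/34 = 32/17.
Since d² < r², the line cuts the circle twice.

secant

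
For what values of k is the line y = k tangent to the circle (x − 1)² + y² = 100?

k = −10 or k = 10

The line touches the circle iff its distance from (1, 0) is 10:
|0·1 + 1·0 − k| / √1 = 10
|k| = 10, so k = 10 or k = −10.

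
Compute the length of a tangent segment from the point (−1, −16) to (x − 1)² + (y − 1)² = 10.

With centre O = (1, 1), |OP|² = 293 and r² = 10.
Power of the point: PT² = |PO|² − r² = 283, so PT = √283.

√283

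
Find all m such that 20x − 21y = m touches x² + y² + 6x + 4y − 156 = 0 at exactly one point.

m = −395 or m = 359

For a tangent, require d(centre, line) = r = 13.
|20·(−3) − 21·(−2) − m| / √841 = 13
|m − (−18)| = 13·29, so m = 359 or m = −395.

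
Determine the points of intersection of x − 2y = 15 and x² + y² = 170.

From the line, y = (−15 + x)/2. Substituting:
5x² − 30x − 455 = 0  ⟹  x² − 6x − 91 = 0
x = 13 or x = −7, giving (13, −1) and (−7, −11).

(−7, −11) and (13, −1)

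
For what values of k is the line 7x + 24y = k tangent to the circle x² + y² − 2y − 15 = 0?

k = −76 or k = 124

For a tangent, require d(centre, line) = r = 4.
|7·0 + 24·1 − k| / √625 = 4
|k − (24)| = 4·25, so k = 124 or k = −76.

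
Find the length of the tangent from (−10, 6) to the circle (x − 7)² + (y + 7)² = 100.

√358

The centre is (7, −7) and r = 10. The square of the distance from P to the centre is 289 + 169 = 458.
By the tangent–radius right angle, tangent length = √(|PO|² − r²) = √358.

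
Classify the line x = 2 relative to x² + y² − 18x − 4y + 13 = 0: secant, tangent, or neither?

secant

Substituting the line into the circle gives y² − 4y − 19 = 0.
Δ = 16 − (−76) = 92.
Two real roots: the line is a secant.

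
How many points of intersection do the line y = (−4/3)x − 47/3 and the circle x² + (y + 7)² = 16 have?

0

Substituting the line into the circle gives 25x² + 208x + 532 = 0.
Δ = 43264 − 53200 = −9936.
No real roots: the line does not meet the circle.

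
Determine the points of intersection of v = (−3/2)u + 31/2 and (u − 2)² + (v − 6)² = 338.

(−5, 23) and (15, −7)

Express v = (31 − 3u)/2 and substitute into the circle:
13u² − 130u − 975 = 0  ⟹  u² − 10u − 75 = 0
u = 15 or u = −5, giving (15, −7) and (−5, 23).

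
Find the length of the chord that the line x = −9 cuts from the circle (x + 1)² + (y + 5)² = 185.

22

The line gives x = −9. Substituting into the circle:
y² + 10y − 96 = 0
y = 6 or y = −16, giving (−9, 6) and (−9, −16).
|(−9, 6) − (−9, −16)| = √((0)² + (22)²) = 22.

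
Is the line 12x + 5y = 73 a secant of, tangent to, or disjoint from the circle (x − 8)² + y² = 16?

Centre (8, 0), r² = 16. Distance² from centre to line = (23)²/169 = 529/169.
Since d² < r², the line cuts the circle twice.

secant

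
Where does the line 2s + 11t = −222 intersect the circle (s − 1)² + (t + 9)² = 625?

(−23, −16) and (21, −24)

From the line, t = (−222 − 2s)/11. Substituting:
125s² + 250s − 60375 = 0  ⟹  s² + 2s − 483 = 0
s = 21 or s = −23, giving (21, −24) and (−23, −16).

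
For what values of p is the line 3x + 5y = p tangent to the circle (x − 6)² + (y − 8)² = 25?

p = 58 ± 5√34

Tangency holds when the distance from the centre (6, 8) to the line equals the radius 5:
|3·6 + 5·8 − p| / √34 = 5
|p − (58)| = 5√34.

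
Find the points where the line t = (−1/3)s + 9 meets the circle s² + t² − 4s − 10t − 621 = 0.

(−21, 16) and (27, 0)

From the line, t = (27 − s)/3. Substituting:
10s² − 60s − 5670 = 0  ⟹  s² − 6s − 567 = 0
s = 27 or s = −21, giving (27, 0) and (−21, 16).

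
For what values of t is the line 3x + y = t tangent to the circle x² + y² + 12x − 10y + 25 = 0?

For a tangent, require d(centre, line) = r = 6.
|3·(−6) + 1·5 − t| / √10 = 6
|t − (−13)| = 6√10.

t = −13 ± 6√10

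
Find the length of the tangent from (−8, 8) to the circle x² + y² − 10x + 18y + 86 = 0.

√438

The centre is (5, −9) and r = 2√5. The square of the distance from P to the centre is 169 + 289 = 458.
The tangent meets the radius at right angles, so tangent² = |PO|² − r² = 458 − 20 = 438.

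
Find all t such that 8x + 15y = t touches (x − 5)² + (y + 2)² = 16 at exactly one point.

Tangency holds when the distance from the centre (5, −2) to the line equals the radius 4:
|8·5 + 15·(−2) − t| / √289 = 4
|t − (10)| = 4·17, so t = 78 or t = −58.

t = −58 or t = 78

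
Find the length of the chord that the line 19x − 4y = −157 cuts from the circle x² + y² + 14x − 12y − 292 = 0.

2√377

Substitute y = (157 + 19x)/4:
377x² + 5278x + 12441 = 0  ⟹  x² + 14x + 33 = 0
x = −3 or x = −11, giving (−3, 25) and (−11, −13).
|(−3, 25) − (−11, −13)| = √((8)² + (38)²) = 2√377.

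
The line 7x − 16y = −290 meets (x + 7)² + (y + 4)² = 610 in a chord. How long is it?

Substitute y = (290 + 7x)/16:
305x² + 8540x − 18300 = 0  ⟹  x² + 28x − 60 = 0
x = 2 or x = −30, giving (2, 19) and (−30, 5).
|(2, 19) − (−30, 5)| = √((32)² + (14)²) = 2√305.

2√305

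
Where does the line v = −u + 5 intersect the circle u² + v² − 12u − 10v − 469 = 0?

From the line, v = −u + 5. Substituting:
2u² − 12u − 494 = 0  ⟹  u² − 6u − 247 = 0
u = 19 or u = −13, giving (19, −14) and (−13, 18).

(−13, 18) and (19, −14)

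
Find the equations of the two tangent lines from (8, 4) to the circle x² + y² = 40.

Let a tangent through (8, 4) have slope m. Its distance from (0, 0) must equal 2√10:
[m·(−8) − (−4)]² = 40(m² + 1)
3m² − 8m − 3 = 0, so m = 3 or m = −1/3.
Through (8, 4) these give 3x − y = 20 and x + 3y = 20.

3x − y = 20 and x + 3y = 20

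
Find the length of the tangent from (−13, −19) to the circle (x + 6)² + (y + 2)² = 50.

12√2

The centre is (−6, −2) and r = 5√2. The square of the distance from P to the centre is 49 + 289 = 338.
By the tangent–radius right angle, tangent length = √(|PO|² − r²) = √288 = 12√2.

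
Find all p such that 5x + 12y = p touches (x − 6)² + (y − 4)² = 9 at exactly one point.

p = 39 or p = 117

The line touches the circle iff its distance from (6, 4) is 3:
|5·6 + 12·4 − p| / √169 = 3
|p − (78)| = 3·13, so p = 117 or p = 39.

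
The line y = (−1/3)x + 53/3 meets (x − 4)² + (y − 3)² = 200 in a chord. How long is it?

The distance from (4, 3) to the line is 40/√10, and r² = 200.
Half the chord is √(r² − d²) = √(40), so the full chord is 4√10.

4√10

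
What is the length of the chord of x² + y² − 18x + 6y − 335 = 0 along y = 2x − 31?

18√5

Substitute y = 2x − 31:
5x² − 130x + 440 = 0  ⟹  x² − 26x + 88 = 0
x = 22 or x = 4, giving (22, 13) and (4, −23).
|(22, 13) − (4, −23)| = √((18)² + (36)²) = 18√5.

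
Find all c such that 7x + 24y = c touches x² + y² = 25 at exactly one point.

c = −125 or c = 125

Tangency holds when the distance from the centre (0, 0) to the line equals the radius 5:
|7·0 + 24·0 − c| / √625 = 5
|c| = 5·25, so c = 125 or c = −125.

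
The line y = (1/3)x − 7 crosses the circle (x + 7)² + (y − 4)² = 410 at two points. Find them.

(−18, −13) and (12, −3)

Substitute y = (−21 + x)/3:
10x² + 60x − 2160 = 0  ⟹  x² + 6x − 216 = 0
x = 12 or x = −18, giving (12, −3) and (−18, −13).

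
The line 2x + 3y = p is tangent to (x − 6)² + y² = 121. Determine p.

p = 12 ± 11√13

For a tangent, require d(centre, line) = r = 11.
|2·6 + 3·0 − p| / √13 = 11
|p − (12)| = 11√13.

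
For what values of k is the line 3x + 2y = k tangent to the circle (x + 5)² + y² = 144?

For a tangent, require d(centre, line) = r = 12.
|3·(−5) + 2·0 − k| / √13 = 12
|k − (−15)| = 12√13.

k = −15 ± 12√13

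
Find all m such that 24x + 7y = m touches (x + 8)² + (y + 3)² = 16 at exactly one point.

m = −313 or m = −113

Tangency holds when the distance from the centre (−8, −3) to the line equals the radius 4:
|24·(−8) + 7·(−3) − m| / √625 = 4
|m − (−213)| = 4·25, so m = −113 or m = −313.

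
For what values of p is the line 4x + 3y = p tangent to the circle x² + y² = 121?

p = −55 or p = 55

Tangency holds when the distance from the centre (0, 0) to the line equals the radius 11:
|4·0 + 3·0 − p| / √25 = 11
|p| = 11·5, so p = 55 or p = −55.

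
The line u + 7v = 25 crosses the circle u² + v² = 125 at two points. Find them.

Express v = (25 − u)/7 and substitute into the circle:
50u² − 50u − 5500 = 0  ⟹  u² − u − 110 = 0
u = 11 or u = −10, giving (11, 2) and (−10, 5).

(−10, 5) and (11, 2)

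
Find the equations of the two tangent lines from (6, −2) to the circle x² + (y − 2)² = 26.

Let a tangent through (6, −2) have slope m. Its distance from (0, 2) must equal √26:
[m·(−6) − (4)]² = 26(m² + 1)
5m² + 24m − 5 = 0, so m = −5 or m = 1/5.
Through (6, −2) these give 5x + y = 28 and x − 5y = 16.

5x + y = 28 and x − 5y = 16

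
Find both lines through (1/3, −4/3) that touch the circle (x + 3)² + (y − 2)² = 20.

2x − y = 2 and x − 2y = 3

Write the tangent as mx − y + (−4/3 − m·(1/3)) = 0 and set its distance from the centre to 2√5:
[m·(−10/3) − (10/3)]² = 20(m² + 1)
2m² − 5m + 2 = 0, so m = 2 or m = 1/2.
With m = 2: 2x − y = 2. With m = 1/2: x − 2y = 3.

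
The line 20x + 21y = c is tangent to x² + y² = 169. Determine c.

The line touches the circle iff its distance from (0, 0) is 13:
|20·0 + 21·0 − c| / √841 = 13
|c| = 13·29, so c = 377 or c = −377.

c = −377 or c = 377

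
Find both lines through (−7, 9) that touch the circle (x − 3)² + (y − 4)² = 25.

A line y − (9) = m(x − (−7)) is tangent when its distance from (3, 4) is 5:
(10m − (−5))² = 25(m² + 1)
3m² + 4m = 0, so m = −4/3 or m = 0.
Through (−7, 9) these give 4x + 3y = −1 and y = 9.

4x + 3y = −1 and y = 9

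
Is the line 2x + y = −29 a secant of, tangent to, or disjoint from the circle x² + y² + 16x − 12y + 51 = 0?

disjoint

Centre (−8, 6), r² = 49. Distance² from centre to line = (19)²/5 = 361/5.
Since d² > r², the line lies outside the circle.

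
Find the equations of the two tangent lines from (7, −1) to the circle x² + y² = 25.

4x + 3y = 25 and 3x − 4y = 25

Write the tangent as mx − y + (−1 − m·(7)) = 0 and set its distance from the centre to 5:
(−7m − (1))² = 25(m² + 1)
12m² + 7m − 12 = 0, so m = −4/3 or m = 3/4.
Through (7, −1) these give 4x + 3y = 25 and 3x − 4y = 25.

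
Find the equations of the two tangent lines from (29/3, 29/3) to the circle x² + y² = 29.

Write the tangent as mx − y + (29/3 − m·(29/3)) = 0 and set its distance from the centre to √29:
(−29/3m − (−29/3))² = 29(m² + 1)
10m² − 29m + 10 = 0, so m = 5/2 or m = 2/5.
With m = 5/2: 5x − 2y = 29. With m = 2/5: 2x − 5y = −29.

5x − 2y = 29 and 2x − 5y = −29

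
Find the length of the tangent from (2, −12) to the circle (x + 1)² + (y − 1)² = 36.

Centre (−1, 1), r² = 36. |PO|² = (3)² + (−13)² = 178.
Power of the point: PT² = |PO|² − r² = 142, so PT = √142.

√142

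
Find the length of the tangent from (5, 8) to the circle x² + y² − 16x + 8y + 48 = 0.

Centre (8, −4), r² = 32. |PO|² = (−3)² + (12)² = 153.
Power of the point: PT² = |PO|² − r² = 121, so PT = 11.

11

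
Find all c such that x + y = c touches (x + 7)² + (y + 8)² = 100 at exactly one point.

c = −15 ± 10√2

The line touches the circle iff its distance from (−7, −8) is 10:
|1·(−7) + 1·(−8) − c| / √2 = 10
|c − (−15)| = 10√2.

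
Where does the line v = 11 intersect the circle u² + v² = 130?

(−3, 11) and (3, 11)

Substitute v = 11:
u² − 9 = 0
u = 3 or u = −3, giving (3, 11) and (−3, 11).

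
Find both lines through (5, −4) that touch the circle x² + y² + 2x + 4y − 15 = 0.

A line y − (−4) = m(x − (5)) is tangent when its distance from (−1, −2) is 2√5:
(−6m − (2))² = 20(m² + 1)
2m² + 3m − 2 = 0, so m = −2 or m = 1/2.
With m = −2: 2x + y = 6. With m = 1/2: x − 2y = 13.

2x + y = 6 and x − 2y = 13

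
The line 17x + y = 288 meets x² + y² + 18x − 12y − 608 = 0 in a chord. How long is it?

√290

Substitute y = −17x + 288:
290x² − 9570x + 78880 = 0  ⟹  x² − 33x + 272 = 0
x = 17 or x = 16, giving (17, −1) and (16, 16).
|(17, −1) − (16, 16)| = √((1)² + (−17)²) = √290.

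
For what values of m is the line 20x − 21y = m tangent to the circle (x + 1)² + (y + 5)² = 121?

m = −234 or m = 404

For a tangent, require d(centre, line) = r = 11.
|20·(−1) − 21·(−5) − m| / √841 = 11
|m − (85)| = 11·29, so m = 404 or m = −234.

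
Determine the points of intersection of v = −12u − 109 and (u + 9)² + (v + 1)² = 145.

Express v = −12u − 109 and substitute into the circle:
145u² + 2610u + 11600 = 0  ⟹  u² + 18u + 80 = 0
u = −8 or u = −10, giving (−8, −13) and (−10, 11).

(−10, 11) and (−8, −13)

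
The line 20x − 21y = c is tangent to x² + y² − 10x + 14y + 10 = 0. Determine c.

For a tangent, require d(centre, line) = r = 8.
|20·5 − 21·(−7) − c| / √841 = 8
|c − (247)| = 8·29, so c = 479 or c = 15.

c = 15 or c = 479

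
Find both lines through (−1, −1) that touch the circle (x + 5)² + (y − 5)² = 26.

5x − y = −4 and x + 5y = −6

A line y − (−1) = m(x − (−1)) is tangent when its distance from (−5, 5) is √26:
(−4m − (6))² = 26(m² + 1)
5m² − 24m − 5 = 0, so m = 5 or m = −1/5.
Through (−1, −1) these give 5x − y = −4 and x + 5y = −6.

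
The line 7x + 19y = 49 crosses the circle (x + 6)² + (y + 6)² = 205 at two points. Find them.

From the line, y = (49 − 7x)/19. Substituting:
410x² + 2050x − 34440 = 0  ⟹  x² + 5x − 84 = 0
x = 7 or x = −12, giving (7, 0) and (−12, 7).

(−12, 7) and (7, 0)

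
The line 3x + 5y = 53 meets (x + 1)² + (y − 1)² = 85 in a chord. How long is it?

The distance from (−1, 1) to the line is 51/√34, and r² = 85.
Chord = 2√(r² − d²) = 2·√(17/2) = √34.

√34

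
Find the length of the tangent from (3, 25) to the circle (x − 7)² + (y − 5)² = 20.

6√11

Centre (7, 5), r² = 20. |PO|² = (−4)² + (20)² = 416.
Power of the point: PT² = |PO|² − r² = 396, so PT = 6√11.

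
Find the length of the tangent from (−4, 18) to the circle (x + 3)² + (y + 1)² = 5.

√357

Centre (−3, −1), r² = 5. |PO|² = (−1)² + (19)² = 362.
By the tangent–radius right angle, tangent length = √(|PO|² − r²) = √357.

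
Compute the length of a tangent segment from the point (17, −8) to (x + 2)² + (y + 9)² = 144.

√218

With centre O = (−2, −9), |OP|² = 362 and r² = 144.
Power of the point: PT² = |PO|² − r² = 218, so PT = √218.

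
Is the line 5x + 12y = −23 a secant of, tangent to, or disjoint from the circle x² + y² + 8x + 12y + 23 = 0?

secant

d² = (5·(−4) + 12·(−6) − (−23))²/169 = 4761/169; r² = 29.
Since d² < r², the line cuts the circle twice.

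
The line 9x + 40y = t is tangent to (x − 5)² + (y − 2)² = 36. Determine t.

For a tangent, require d(centre, line) = r = 6.
|9·5 + 40·2 − t| / √1681 = 6
|t − (125)| = 6·41, so t = 371 or t = −121.

t = −121 or t = 371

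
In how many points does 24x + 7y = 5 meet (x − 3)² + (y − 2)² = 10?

Substituting the line into the circle gives 625x² + 138x + 32 = 0.
Discriminant = (138)² − 4·625·(32) = −60956 < 0.
No real roots: the line does not meet the circle.

0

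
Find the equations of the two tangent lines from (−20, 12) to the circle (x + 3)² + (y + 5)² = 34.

Let a tangent through (−20, 12) have slope m. Its distance from (−3, −5) must equal √34:
[m·(17) − (−17)]² = 34(m² + 1)
15m² + 34m + 15 = 0, so m = −5/3 or m = −3/5.
With m = −5/3: 5x + 3y = −64. With m = −3/5: 3x + 5y = 0.

5x + 3y = −64 and 3x + 5y = 0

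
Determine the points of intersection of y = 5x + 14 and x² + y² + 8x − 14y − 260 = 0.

(−5, −11) and (2, 24)

Substitute y = 5x + 14:
26x² + 78x − 260 = 0  ⟹  x² + 3x − 10 = 0
x = 2 or x = −5, giving (2, 24) and (−5, −11).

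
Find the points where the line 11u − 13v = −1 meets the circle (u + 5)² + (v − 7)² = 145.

(−6, −5) and (7, 6)

From the line, v = (1 + 11u)/13. Substituting:
290u² − 290u − 12180 = 0  ⟹  u² − u − 42 = 0
u = 7 or u = −6, giving (7, 6) and (−6, −5).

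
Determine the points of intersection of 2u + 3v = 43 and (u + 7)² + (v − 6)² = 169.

Express v = (43 − 2u)/3 and substitute into the circle:
13u² + 26u − 455 = 0  ⟹  u² + 2u − 35 = 0
u = 5 or u = −7, giving (5, 11) and (−7, 19).

(−7, 19) and (5, 11)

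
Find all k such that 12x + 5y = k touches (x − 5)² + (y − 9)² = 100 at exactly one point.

k = −25 or k = 235

For a tangent, require d(centre, line) = r = 10.
|12·5 + 5·9 − k| / √169 = 10
|k − (105)| = 10·13, so k = 235 or k = −25.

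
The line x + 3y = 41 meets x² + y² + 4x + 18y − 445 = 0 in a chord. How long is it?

4√10

The distance from (−2, −9) to the line is 70/√10, and r² = 530.
Chord = 2√(r² − d²) = 2·√(40) = 4√10.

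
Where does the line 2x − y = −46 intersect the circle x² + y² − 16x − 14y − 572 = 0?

(−18, 10) and (−10, 26)

Express y = 2x + 46 and substitute into the circle:
5x² + 140x + 900 = 0  ⟹  x² + 28x + 180 = 0
x = −10 or x = −18, giving (−10, 26) and (−18, 10).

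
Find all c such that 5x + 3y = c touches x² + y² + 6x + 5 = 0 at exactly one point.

The line touches the circle iff its distance from (−3, 0) is 2:
|5·(−3) + 3·0 − c| / √34 = 2
|c − (−15)| = 2√34.

c = −15 ± 2√34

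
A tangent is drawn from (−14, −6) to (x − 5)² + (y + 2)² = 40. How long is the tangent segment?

Centre (5, −2), r² = 40. |PO|² = (−19)² + (−4)² = 377.
The tangent meets the radius at right angles, so tangent² = |PO|² − r² = 377 − 40 = 337.

√337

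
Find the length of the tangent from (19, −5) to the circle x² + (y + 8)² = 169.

√201

Centre (0, −8), r² = 169. |PO|² = (19)² + (3)² = 370.
The tangent meets the radius at right angles, so tangent² = |PO|² − r² = 370 − 169 = 201.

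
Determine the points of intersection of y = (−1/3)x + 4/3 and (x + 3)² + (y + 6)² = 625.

From the line, y = (4 − x)/3. Substituting:
10x² + 10x − 5060 = 0  ⟹  x² + x − 506 = 0
x = 22 or x = −23, giving (22, −6) and (−23, 9).

(−23, 9) and (22, −6)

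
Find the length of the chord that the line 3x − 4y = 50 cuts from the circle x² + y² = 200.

20

Express y = (−50 + 3x)/4 and substitute into the circle:
25x² − 300x − 700 = 0  ⟹  x² − 12x − 28 = 0
x = 14 or x = −2, giving (14, −2) and (−2, −14).
Chord length = distance between (14, −2) and (−2, −14) = √400 = 20.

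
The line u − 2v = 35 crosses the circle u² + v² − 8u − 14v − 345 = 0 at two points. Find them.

(11, −12) and (15, −10)

Substitute v = (−35 + u)/2:
5u² − 130u + 825 = 0  ⟹  u² − 26u + 165 = 0
u = 15 or u = 11, giving (15, −10) and (11, −12).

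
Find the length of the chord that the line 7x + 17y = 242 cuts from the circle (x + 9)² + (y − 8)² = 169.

13√2

From the line, y = (242 − 7x)/17. Substituting:
338x² + 3718x − 14196 = 0  ⟹  x² + 11x − 42 = 0
x = 3 or x = −14, giving (3, 13) and (−14, 20).
|(3, 13) − (−14, 20)| = √((17)² + (−7)²) = 13√2.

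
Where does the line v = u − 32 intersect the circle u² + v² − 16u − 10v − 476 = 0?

(14, −18) and (31, −1)

Express v = u − 32 and substitute into the circle:
2u² − 90u + 868 = 0  ⟹  u² − 45u + 434 = 0
u = 31 or u = 14, giving (31, −1) and (14, −18).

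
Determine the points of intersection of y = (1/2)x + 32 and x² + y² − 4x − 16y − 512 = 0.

(−16, 24) and (0, 32)

Express y = (64 + x)/2 and substitute into the circle:
5x² + 80x = 0  ⟹  x² + 16x = 0
x = 0 or x = −16, giving (0, 32) and (−16, 24).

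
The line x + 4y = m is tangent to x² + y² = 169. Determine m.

m = ±13√17

For a tangent, require d(centre, line) = r = 13.
|1·0 + 4·0 − m| / √17 = 13
|m| = 13√17.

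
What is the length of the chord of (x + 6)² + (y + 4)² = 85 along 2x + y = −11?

Substitute y = −2x − 11:
5x² + 40x = 0  ⟹  x² + 8x = 0
x = 0 or x = −8, giving (0, −11) and (−8, 5).
Chord length = distance between (0, −11) and (−8, 5) = √320 = 8√5.

8√5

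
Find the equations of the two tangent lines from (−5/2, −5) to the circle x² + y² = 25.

Write the tangent as mx − y + (−5 − m·(−5/2)) = 0 and set its distance from the centre to 5:
[m·(5/2) − (5)]² = 25(m² + 1)
3m² + 4m = 0, so m = −4/3 or m = 0.
Through (−5/2, −5) these give 4x + 3y = −25 and y = −5.

4x + 3y = −25 and y = −5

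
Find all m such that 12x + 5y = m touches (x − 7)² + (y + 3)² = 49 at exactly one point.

Tangency holds when the distance from the centre (7, −3) to the line equals the radius 7:
|12·7 + 5·(−3) − m| / √169 = 7
|m − (69)| = 7·13, so m = 160 or m = −22.

m = −22 or m = 160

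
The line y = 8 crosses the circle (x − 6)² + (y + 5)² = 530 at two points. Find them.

(−13, 8) and (25, 8)

Express y = 8 and substitute into the circle:
x² − 12x − 325 = 0
x = 25 or x = −13, giving (25, 8) and (−13, 8).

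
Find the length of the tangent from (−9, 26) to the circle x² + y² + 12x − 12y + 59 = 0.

With centre O = (−6, 6), |OP|² = 409 and r² = 13.
Power of the point: PT² = |PO|² − r² = 396, so PT = 6√11.

6√11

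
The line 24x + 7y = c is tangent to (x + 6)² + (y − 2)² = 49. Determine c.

c = −305 or c = 45

For a tangent, require d(centre, line) = r = 7.
|24·(−6) + 7·2 − c| / √625 = 7
|c − (−130)| = 7·25, so c = 45 or c = −305.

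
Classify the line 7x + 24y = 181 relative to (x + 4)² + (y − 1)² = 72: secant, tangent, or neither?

Substituting the line into the circle gives 625x² + 2410x − 7607 = 0.
Discriminant = (2410)² − 4·625·(−7607) = 24825600 > 0.
Two real roots: the line is a secant.

secant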